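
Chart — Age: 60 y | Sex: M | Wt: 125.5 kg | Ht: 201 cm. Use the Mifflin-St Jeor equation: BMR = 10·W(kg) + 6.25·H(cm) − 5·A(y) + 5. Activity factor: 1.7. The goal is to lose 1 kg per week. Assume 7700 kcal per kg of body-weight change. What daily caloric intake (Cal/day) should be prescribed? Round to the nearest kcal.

Mifflin-St Jeor (male): BMR = 10(125.5) + 6.25(201) − 5(60) + 5 = 1255 + 1256.25 − 300 + 5 = 2216.25 kcal/day.
TEE = 2216.25 × 1.7 = 3767.625 kcal/day.
Required daily deficit = 1 × 7700 ÷ 7 = 1100 kcal/day.
Target intake = 3767.625 − 1100 = 2667.625 kcal/day.

2668 Cal/day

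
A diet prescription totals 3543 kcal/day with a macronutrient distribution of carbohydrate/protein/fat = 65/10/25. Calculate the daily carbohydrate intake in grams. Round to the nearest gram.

576 g/day

Carbohydrate energy = 65% × 3543 = 2302.95 kcal.
At 4 kcal/g: 2302.95 ÷ 4 = 575.7375 g.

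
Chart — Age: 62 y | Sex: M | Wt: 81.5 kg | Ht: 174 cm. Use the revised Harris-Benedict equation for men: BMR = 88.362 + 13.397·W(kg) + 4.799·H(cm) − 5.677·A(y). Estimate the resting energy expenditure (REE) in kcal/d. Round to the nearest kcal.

Harris-Benedict: BMR = 88.362 + 13.397(81.5) + 4.799(174) − 5.677(62) = 1663.2695 kcal/day.

1663 kcal/d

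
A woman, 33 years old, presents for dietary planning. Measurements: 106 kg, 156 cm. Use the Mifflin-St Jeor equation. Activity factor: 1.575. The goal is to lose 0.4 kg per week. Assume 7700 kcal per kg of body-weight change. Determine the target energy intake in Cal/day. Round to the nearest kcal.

Mifflin-St Jeor (female): BMR = 10(106) + 6.25(156) − 5(33) − 161 = 1060 + 975 − 165 − 161 = 1709 kcal/day.
TEE = 1709 × 1.575 = 2691.675 kcal/day.
Required daily deficit = 0.4 × 7700 ÷ 7 = 440 kcal/day.
Target intake = 2691.675 − 440 = 2251.675 kcal/day.

2252 Cal/day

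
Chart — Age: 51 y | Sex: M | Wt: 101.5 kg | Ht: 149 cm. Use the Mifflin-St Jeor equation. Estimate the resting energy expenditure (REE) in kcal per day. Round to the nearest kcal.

1696 kcal per day

Mifflin-St Jeor (male): BMR = 10(101.5) + 6.25(149) − 5(51) + 5 = 1015 + 931.25 − 255 + 5 = 1696.25 kcal/day.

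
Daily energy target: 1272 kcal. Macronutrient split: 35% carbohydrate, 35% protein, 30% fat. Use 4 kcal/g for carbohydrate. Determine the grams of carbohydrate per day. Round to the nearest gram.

Carbohydrate energy = 35% × 1272 = 445.2 kcal.
At 4 kcal/g: 445.2 ÷ 4 = 111.3 g.

111 g/day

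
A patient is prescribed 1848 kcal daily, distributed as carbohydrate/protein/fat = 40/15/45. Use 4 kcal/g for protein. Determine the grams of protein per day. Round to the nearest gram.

69 g/day

Protein energy = 15% × 1848 = 277.2 kcal.
At 4 kcal/g: 277.2 ÷ 4 = 69.3 g.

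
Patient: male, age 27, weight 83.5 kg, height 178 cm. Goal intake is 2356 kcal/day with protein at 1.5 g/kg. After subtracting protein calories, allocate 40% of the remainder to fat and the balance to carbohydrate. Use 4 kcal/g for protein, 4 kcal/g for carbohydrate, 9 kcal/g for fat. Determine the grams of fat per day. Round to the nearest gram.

Protein = 1.5 × 83.5 = 125.25 g → 125.25 × 4 = 501 kcal.
Non-protein calories = 2356 − 501 = 1855 kcal.
Fat: 40% × 1855 = 742 kcal; carbohydrate: 1113 kcal.
Fat: 742 kcal ÷ 9 kcal/g = 82.4444 g.

82 g/day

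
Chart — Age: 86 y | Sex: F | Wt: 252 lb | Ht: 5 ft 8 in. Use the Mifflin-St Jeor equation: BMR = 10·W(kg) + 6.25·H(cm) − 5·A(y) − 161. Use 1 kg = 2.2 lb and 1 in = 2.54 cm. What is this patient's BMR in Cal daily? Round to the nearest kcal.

Convert to metric: weight = 252 ÷ 2.2 = 114.5455 kg; height = (5×12 + 8) × 2.54 = 68 × 2.54 = 172.72 cm.
Mifflin-St Jeor (female): BMR = 10(114.5455) + 6.25(172.72) − 5(86) − 161 = 1145.4545 + 1079.5 − 430 − 161 = 1633.9545 kcal/day.

1634 Cal daily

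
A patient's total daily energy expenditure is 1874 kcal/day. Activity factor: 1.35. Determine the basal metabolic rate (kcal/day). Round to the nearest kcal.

1388 kcal/day

BMR = TEE ÷ activity factor = 1874 ÷ 1.35 = 1388.1481 kcal/day.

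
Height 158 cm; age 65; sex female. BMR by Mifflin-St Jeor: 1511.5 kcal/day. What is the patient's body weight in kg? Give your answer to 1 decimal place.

1511.5 = 10·W + 6.25(158) − 5(65) − 161
10·W = 1511.5 − 501.5 = 1010, so W = 101 kg.

101.0 kg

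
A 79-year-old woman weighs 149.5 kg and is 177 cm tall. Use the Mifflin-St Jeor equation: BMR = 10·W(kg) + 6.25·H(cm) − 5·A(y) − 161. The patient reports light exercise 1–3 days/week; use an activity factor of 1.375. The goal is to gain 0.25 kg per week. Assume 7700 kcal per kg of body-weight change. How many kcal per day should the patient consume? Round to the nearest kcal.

Mifflin-St Jeor (female): BMR = 10(149.5) + 6.25(177) − 5(79) − 161 = 1495 + 1106.25 − 395 − 161 = 2045.25 kcal/day.
TEE = 2045.25 × 1.375 = 2812.2188 kcal/day.
Required daily surplus = 0.25 × 7700 ÷ 7 = 275 kcal/day.
Target intake = 2812.2188 + 275 = 3087.2188 kcal/day.

3087 kcal per day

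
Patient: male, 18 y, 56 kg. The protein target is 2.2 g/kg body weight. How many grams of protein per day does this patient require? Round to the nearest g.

Protein = 2.2 g/kg × 56 kg = 123.2 g/day.

123 g/day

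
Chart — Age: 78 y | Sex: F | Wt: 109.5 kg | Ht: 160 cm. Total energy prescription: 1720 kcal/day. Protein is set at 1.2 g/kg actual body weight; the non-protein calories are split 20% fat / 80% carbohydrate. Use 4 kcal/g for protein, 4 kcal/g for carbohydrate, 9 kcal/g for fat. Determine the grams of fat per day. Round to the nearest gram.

27 g/day

Protein = 1.2 × 109.5 = 131.4 g → 131.4 × 4 = 525.6 kcal.
Non-protein calories = 1720 − 525.6 = 1194.4 kcal.
Fat: 20% × 1194.4 = 238.88 kcal; carbohydrate: 955.52 kcal.
Fat: 238.88 kcal ÷ 9 kcal/g = 26.5422 g.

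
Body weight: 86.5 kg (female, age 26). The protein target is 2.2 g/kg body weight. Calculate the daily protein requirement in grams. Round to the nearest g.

Protein = 2.2 g/kg × 86.5 kg = 190.3 g/day.

190 g/day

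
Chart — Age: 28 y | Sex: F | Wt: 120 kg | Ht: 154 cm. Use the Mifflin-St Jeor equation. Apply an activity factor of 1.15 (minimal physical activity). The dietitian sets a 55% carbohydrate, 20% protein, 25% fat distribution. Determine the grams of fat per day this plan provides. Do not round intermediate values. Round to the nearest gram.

59 g/day

Mifflin-St Jeor (female): BMR = 10(120) + 6.25(154) − 5(28) − 161 = 1200 + 962.5 − 140 − 161 = 1861.5 kcal/day.
TEE = 1861.5 × 1.15 = 2140.725 kcal/day.
Fat energy = 25% × 2140.725 = 535.1813 kcal.
Fat = 535.1813 ÷ 9 kcal/g = 59.4646 g.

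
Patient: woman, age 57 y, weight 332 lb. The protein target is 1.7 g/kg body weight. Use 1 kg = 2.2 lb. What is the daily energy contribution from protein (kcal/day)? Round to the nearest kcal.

Weight in kg = 332 ÷ 2.2 = 150.9091 kg.
Protein = 1.7 g/kg × 150.9091 kg = 256.5455 g/day.
Protein energy = 256.5455 g × 4 kcal/g = 1026.1818 kcal/day.

1026 kcal/day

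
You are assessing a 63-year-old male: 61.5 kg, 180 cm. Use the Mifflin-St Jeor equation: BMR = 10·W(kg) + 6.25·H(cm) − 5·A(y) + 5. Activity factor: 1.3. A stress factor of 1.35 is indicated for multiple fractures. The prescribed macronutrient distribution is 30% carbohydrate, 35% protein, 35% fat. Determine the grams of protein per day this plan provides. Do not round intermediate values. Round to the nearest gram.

Mifflin-St Jeor (male): BMR = 10(61.5) + 6.25(180) − 5(63) + 5 = 615 + 1125 − 315 + 5 = 1430 kcal/day.
TEE = 1430 × 1.3 = 1859 kcal/day.
With stress factor 1.35: 1859 × 1.35 = 2509.65 kcal/day.
Protein energy = 35% × 2509.65 = 878.3775 kcal.
Protein = 878.3775 ÷ 4 kcal/g = 219.5944 g.

220 g/day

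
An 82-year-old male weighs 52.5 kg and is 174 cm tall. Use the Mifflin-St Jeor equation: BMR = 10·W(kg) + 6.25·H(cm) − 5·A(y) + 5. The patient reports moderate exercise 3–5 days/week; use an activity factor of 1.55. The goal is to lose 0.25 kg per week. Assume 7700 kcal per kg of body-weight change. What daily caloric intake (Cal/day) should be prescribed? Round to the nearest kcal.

Mifflin-St Jeor (male): BMR = 10(52.5) + 6.25(174) − 5(82) + 5 = 525 + 1087.5 − 410 + 5 = 1207.5 kcal/day.
TEE = 1207.5 × 1.55 = 1871.625 kcal/day.
Required daily deficit = 0.25 × 7700 ÷ 7 = 275 kcal/day.
Target intake = 1871.625 − 275 = 1596.625 kcal/day.

1597 Cal/day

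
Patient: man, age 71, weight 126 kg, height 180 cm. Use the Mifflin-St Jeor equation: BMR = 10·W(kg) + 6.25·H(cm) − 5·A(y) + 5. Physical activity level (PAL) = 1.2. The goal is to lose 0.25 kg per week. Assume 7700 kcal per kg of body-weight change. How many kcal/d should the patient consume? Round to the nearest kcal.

Mifflin-St Jeor (male): BMR = 10(126) + 6.25(180) − 5(71) + 5 = 1260 + 1125 − 355 + 5 = 2035 kcal/day.
TEE = 2035 × 1.2 = 2442 kcal/day.
Required daily deficit = 0.25 × 7700 ÷ 7 = 275 kcal/day.
Target intake = 2442 − 275 = 2167 kcal/day.

2167 kcal/d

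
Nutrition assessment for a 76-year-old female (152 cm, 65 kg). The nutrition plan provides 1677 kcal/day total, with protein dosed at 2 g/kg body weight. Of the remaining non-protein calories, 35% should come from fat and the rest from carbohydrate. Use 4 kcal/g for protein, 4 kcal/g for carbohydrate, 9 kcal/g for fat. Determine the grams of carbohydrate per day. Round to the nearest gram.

Protein = 2 × 65 = 130 g → 130 × 4 = 520 kcal.
Non-protein calories = 1677 − 520 = 1157 kcal.
Fat: 35% × 1157 = 404.95 kcal; carbohydrate: 752.05 kcal.
Carbohydrate: 752.05 kcal ÷ 4 kcal/g = 188.0125 g.

188 g/day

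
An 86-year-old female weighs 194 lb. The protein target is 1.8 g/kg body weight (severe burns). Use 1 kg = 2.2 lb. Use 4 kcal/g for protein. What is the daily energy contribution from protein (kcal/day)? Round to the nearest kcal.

Weight in kg = 194 ÷ 2.2 = 88.1818 kg.
Protein = 1.8 g/kg × 88.1818 kg = 158.7273 g/day.
Protein energy = 158.7273 g × 4 kcal/g = 634.9091 kcal/day.

635 kcal/day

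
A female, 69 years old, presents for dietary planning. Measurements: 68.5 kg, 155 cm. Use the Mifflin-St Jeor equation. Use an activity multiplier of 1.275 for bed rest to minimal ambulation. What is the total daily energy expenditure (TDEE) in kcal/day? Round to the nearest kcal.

1463 kcal/day

Mifflin-St Jeor (female): BMR = 10(68.5) + 6.25(155) − 5(69) − 161 = 685 + 968.75 − 345 − 161 = 1147.75 kcal/day.
TEE = BMR × activity factor = 1147.75 × 1.275 = 1463.3813 kcal/day.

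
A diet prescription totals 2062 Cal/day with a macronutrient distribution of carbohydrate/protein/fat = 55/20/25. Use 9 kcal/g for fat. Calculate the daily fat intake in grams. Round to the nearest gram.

Fat energy = 25% × 2062 = 515.5 kcal.
At 9 kcal/g: 515.5 ÷ 9 = 57.2778 g.

57 g/day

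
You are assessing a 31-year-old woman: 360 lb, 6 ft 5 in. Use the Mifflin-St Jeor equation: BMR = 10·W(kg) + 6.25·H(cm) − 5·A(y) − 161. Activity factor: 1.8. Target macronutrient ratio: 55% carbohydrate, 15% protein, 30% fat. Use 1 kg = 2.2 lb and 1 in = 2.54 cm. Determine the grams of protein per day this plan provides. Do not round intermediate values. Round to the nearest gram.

Convert to metric: weight = 360 ÷ 2.2 = 163.6364 kg; height = (6×12 + 5) × 2.54 = 77 × 2.54 = 195.58 cm.
Mifflin-St Jeor (female): BMR = 10(163.6364) + 6.25(195.58) − 5(31) − 161 = 1636.3636 + 1222.375 − 155 − 161 = 2542.7386 kcal/day.
TEE = 2542.7386 × 1.8 = 4576.9295 kcal/day.
Protein energy = 15% × 4576.9295 = 686.5394 kcal.
Protein = 686.5394 ÷ 4 kcal/g = 171.6349 g.

172 g/day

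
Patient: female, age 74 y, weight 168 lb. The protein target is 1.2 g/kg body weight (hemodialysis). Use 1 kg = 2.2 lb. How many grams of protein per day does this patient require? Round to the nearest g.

92 g/day

Weight in kg = 168 ÷ 2.2 = 76.3636 kg.
Protein = 1.2 g/kg × 76.3636 kg = 91.6364 g/day.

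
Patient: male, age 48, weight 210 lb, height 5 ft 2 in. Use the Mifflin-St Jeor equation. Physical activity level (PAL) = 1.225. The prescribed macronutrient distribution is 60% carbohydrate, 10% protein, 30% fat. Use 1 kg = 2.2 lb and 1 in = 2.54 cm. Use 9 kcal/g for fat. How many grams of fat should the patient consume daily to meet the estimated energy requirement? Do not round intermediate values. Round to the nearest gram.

70 g/day

Convert to metric: weight = 210 ÷ 2.2 = 95.4545 kg; height = (5×12 + 2) × 2.54 = 62 × 2.54 = 157.48 cm.
Mifflin-St Jeor (male): BMR = 10(95.4545) + 6.25(157.48) − 5(48) + 5 = 954.5455 + 984.25 − 240 + 5 = 1703.7955 kcal/day.
TEE = 1703.7955 × 1.225 = 2087.1494 kcal/day.
Fat energy = 30% × 2087.1494 = 626.1448 kcal.
Fat = 626.1448 ÷ 9 kcal/g = 69.5716 g.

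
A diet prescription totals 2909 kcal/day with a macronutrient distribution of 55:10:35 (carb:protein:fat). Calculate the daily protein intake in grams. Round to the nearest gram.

Protein energy = 10% × 2909 = 290.9 kcal.
At 4 kcal/g: 290.9 ÷ 4 = 72.725 g.

73 g/day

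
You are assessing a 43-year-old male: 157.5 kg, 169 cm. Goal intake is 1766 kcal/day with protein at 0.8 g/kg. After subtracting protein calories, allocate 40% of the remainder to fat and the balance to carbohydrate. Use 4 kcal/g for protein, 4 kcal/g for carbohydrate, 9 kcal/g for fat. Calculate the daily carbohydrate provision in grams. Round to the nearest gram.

189 g/day

Protein = 0.8 × 157.5 = 126 g → 126 × 4 = 504 kcal.
Non-protein calories = 1766 − 504 = 1262 kcal.
Fat: 40% × 1262 = 504.8 kcal; carbohydrate: 757.2 kcal.
Carbohydrate: 757.2 kcal ÷ 4 kcal/g = 189.3 g.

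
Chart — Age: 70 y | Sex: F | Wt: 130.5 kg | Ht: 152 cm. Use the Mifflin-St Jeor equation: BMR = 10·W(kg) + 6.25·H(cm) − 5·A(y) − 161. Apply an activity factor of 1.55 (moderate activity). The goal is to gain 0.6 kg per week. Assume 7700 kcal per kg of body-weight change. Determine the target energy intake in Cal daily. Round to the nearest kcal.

Mifflin-St Jeor (female): BMR = 10(130.5) + 6.25(152) − 5(70) − 161 = 1305 + 950 − 350 − 161 = 1744 kcal/day.
TEE = 1744 × 1.55 = 2703.2 kcal/day.
Required daily surplus = 0.6 × 7700 ÷ 7 = 660 kcal/day.
Target intake = 2703.2 + 660 = 3363.2 kcal/day.

3363 Cal daily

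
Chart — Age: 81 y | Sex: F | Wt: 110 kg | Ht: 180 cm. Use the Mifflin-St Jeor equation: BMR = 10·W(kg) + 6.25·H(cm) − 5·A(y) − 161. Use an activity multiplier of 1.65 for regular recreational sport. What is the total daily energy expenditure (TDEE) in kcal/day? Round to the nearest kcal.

Mifflin-St Jeor (female): BMR = 10(110) + 6.25(180) − 5(81) − 161 = 1100 + 1125 − 405 − 161 = 1659 kcal/day.
TEE = BMR × activity factor = 1659 × 1.65 = 2737.35 kcal/day.

2737 kcal/day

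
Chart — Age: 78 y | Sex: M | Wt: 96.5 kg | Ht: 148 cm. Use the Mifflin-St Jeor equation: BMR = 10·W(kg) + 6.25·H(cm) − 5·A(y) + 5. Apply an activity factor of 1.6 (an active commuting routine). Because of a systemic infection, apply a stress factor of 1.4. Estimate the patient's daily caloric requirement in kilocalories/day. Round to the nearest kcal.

Mifflin-St Jeor (male): BMR = 10(96.5) + 6.25(148) − 5(78) + 5 = 965 + 925 − 390 + 5 = 1505 kcal/day.
TEE = BMR × activity factor = 1505 × 1.6 = 2408 kcal/day.
Apply stress factor: 2408 × 1.4 = 3371.2 kcal/day.

3371 kilocalories/day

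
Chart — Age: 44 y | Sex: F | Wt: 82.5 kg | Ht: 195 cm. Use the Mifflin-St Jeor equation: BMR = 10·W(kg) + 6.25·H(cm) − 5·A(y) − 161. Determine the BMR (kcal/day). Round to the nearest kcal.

Mifflin-St Jeor (female): BMR = 10(82.5) + 6.25(195) − 5(44) − 161 = 825 + 1218.75 − 220 − 161 = 1662.75 kcal/day.

1663 kcal/day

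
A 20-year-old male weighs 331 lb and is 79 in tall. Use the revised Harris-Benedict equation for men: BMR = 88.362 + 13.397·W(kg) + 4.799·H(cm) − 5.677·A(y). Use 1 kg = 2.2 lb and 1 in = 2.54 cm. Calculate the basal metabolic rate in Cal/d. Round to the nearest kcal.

2953 Cal/d

Convert to metric: weight = 331 ÷ 2.2 = 150.4545 kg; height = 79 × 2.54 = 200.66 cm.
Harris-Benedict: BMR = 88.362 + 13.397(150.4545) + 4.799(200.66) − 5.677(20) = 2953.4289 kcal/day.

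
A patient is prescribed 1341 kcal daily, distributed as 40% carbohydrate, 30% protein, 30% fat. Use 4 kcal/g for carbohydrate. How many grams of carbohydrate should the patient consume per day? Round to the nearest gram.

134 g/day

Carbohydrate energy = 40% × 1341 = 536.4 kcal.
At 4 kcal/g: 536.4 ÷ 4 = 134.1 g.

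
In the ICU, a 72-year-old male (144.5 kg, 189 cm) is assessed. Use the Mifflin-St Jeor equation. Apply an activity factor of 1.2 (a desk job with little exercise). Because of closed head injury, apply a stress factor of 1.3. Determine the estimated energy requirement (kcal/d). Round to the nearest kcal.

3543 kcal/d

Mifflin-St Jeor (male): BMR = 10(144.5) + 6.25(189) − 5(72) + 5 = 1445 + 1181.25 − 360 + 5 = 2271.25 kcal/day.
TEE = BMR × activity factor = 2271.25 × 1.2 = 2725.5 kcal/day.
Apply stress factor: 2725.5 × 1.3 = 3543.15 kcal/day.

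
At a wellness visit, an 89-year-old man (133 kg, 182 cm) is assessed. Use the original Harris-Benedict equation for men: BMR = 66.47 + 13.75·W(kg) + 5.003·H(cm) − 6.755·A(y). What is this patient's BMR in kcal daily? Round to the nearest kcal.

2205 kcal daily

Harris-Benedict: BMR = 66.47 + 13.75(133) + 5.003(182) − 6.755(89) = 2204.571 kcal/day.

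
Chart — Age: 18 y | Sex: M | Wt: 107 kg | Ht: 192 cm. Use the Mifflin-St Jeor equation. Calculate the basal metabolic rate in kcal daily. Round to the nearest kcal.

2185 kcal daily

Mifflin-St Jeor (male): BMR = 10(107) + 6.25(192) − 5(18) + 5 = 1070 + 1200 − 90 + 5 = 2185 kcal/day.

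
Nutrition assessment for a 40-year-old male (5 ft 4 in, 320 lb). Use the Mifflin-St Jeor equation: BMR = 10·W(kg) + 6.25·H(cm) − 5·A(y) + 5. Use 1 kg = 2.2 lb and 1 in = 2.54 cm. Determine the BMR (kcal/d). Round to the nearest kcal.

2276 kcal/d

Convert to metric: weight = 320 ÷ 2.2 = 145.4545 kg; height = (5×12 + 4) × 2.54 = 64 × 2.54 = 162.56 cm.
Mifflin-St Jeor (male): BMR = 10(145.4545) + 6.25(162.56) − 5(40) + 5 = 1454.5455 + 1016 − 200 + 5 = 2275.5455 kcal/day.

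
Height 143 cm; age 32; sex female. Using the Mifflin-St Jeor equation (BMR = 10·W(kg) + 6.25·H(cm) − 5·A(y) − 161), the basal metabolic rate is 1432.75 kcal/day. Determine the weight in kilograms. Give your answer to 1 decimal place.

1432.75 = 10·W + 6.25(143) − 5(32) − 161
10·W = 1432.75 − 572.75 = 860, so W = 86 kg.

86.0 kg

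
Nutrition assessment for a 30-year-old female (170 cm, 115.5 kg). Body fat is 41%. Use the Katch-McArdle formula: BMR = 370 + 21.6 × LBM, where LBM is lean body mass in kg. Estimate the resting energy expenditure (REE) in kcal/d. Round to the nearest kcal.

1842 kcal/d

LBM = 115.5 × (1 − 0.41) = 68.145 kg. Katch-McArdle: BMR = 370 + 21.6 × 68.145 = 1841.932 kcal/day.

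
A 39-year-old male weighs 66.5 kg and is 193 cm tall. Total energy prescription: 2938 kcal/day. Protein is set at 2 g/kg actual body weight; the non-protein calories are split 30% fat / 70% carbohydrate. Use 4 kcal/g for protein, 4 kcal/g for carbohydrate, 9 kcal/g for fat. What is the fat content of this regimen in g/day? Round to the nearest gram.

80 g/day

Protein = 2 × 66.5 = 133 g → 133 × 4 = 532 kcal.
Non-protein calories = 2938 − 532 = 2406 kcal.
Fat: 30% × 2406 = 721.8 kcal; carbohydrate: 1684.2 kcal.
Fat: 721.8 kcal ÷ 9 kcal/g = 80.2 g.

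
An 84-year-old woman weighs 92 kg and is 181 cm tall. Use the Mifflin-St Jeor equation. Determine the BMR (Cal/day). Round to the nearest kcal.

Mifflin-St Jeor (female): BMR = 10(92) + 6.25(181) − 5(84) − 161 = 920 + 1131.25 − 420 − 161 = 1470.25 kcal/day.

1470 Cal/day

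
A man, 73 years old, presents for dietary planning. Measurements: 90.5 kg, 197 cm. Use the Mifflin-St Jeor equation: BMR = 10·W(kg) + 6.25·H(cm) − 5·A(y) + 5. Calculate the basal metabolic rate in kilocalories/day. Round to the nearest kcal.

1776 kilocalories/day

Mifflin-St Jeor (male): BMR = 10(90.5) + 6.25(197) − 5(73) + 5 = 905 + 1231.25 − 365 + 5 = 1776.25 kcal/day.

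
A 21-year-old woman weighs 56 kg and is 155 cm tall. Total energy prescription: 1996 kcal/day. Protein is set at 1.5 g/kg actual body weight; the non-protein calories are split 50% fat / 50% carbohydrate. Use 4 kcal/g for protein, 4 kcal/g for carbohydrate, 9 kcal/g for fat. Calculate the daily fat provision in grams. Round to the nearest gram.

92 g/day

Protein = 1.5 × 56 = 84 g → 84 × 4 = 336 kcal.
Non-protein calories = 1996 − 336 = 1660 kcal.
Fat: 50% × 1660 = 830 kcal; carbohydrate: 830 kcal.
Fat: 830 kcal ÷ 9 kcal/g = 92.2222 g.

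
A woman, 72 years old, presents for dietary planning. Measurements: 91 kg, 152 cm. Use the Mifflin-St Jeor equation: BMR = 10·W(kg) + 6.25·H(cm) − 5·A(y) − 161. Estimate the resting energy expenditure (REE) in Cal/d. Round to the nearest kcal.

1339 Cal/d

Mifflin-St Jeor (female): BMR = 10(91) + 6.25(152) − 5(72) − 161 = 910 + 950 − 360 − 161 = 1339 kcal/day.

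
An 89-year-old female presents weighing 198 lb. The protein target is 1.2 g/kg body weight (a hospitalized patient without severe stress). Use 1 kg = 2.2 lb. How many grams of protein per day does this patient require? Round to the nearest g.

108 g/day

Weight in kg = 198 ÷ 2.2 = 90 kg.
Protein = 1.2 g/kg × 90 kg = 108 g/day.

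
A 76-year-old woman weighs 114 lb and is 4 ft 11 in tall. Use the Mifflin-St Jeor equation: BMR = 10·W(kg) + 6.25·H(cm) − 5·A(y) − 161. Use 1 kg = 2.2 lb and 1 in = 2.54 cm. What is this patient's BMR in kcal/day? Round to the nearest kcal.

Convert to metric: weight = 114 ÷ 2.2 = 51.8182 kg; height = (4×12 + 11) × 2.54 = 59 × 2.54 = 149.86 cm.
Mifflin-St Jeor (female): BMR = 10(51.8182) + 6.25(149.86) − 5(76) − 161 = 518.1818 + 936.625 − 380 − 161 = 913.8068 kcal/day.

914 kcal/day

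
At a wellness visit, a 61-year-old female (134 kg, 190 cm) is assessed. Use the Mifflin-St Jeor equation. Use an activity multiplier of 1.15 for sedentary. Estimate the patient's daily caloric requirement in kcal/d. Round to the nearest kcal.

2371 kcal/d

Mifflin-St Jeor (female): BMR = 10(134) + 6.25(190) − 5(61) − 161 = 1340 + 1187.5 − 305 − 161 = 2061.5 kcal/day.
TEE = BMR × activity factor = 2061.5 × 1.15 = 2370.725 kcal/day.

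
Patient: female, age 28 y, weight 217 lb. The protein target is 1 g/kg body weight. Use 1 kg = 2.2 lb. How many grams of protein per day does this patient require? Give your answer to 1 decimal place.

Weight in kg = 217 ÷ 2.2 = 98.6364 kg.
Protein = 1 g/kg × 98.6364 kg = 98.6364 g/day.

98.6 g/day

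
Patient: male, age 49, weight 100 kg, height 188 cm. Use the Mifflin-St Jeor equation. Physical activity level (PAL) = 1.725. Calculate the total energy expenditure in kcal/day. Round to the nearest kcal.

3338 kcal/day

Mifflin-St Jeor (male): BMR = 10(100) + 6.25(188) − 5(49) + 5 = 1000 + 1175 − 245 + 5 = 1935 kcal/day.
TEE = BMR × activity factor = 1935 × 1.725 = 3337.875 kcal/day.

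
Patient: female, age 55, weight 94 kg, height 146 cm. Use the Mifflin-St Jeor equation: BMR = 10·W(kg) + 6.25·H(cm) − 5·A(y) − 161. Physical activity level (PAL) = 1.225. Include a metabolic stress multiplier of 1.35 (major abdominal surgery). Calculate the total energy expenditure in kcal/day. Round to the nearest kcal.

Mifflin-St Jeor (female): BMR = 10(94) + 6.25(146) − 5(55) − 161 = 940 + 912.5 − 275 − 161 = 1416.5 kcal/day.
TEE = BMR × activity factor = 1416.5 × 1.225 = 1735.2125 kcal/day.
Apply stress factor: 1735.2125 × 1.35 = 2342.5369 kcal/day.

2343 kcal/day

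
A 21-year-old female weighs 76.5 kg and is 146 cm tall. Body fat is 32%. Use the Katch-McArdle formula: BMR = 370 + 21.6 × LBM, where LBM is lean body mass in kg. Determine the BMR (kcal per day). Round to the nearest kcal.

1494 kcal per day

LBM = 76.5 × (1 − 0.32) = 52.02 kg. Katch-McArdle: BMR = 370 + 21.6 × 52.02 = 1493.632 kcal/day.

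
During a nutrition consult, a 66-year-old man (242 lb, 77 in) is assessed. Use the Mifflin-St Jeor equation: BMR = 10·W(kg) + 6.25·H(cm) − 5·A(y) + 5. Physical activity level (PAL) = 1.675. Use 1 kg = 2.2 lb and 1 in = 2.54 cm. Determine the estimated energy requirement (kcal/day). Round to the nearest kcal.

Convert to metric: weight = 242 ÷ 2.2 = 110 kg; height = 77 × 2.54 = 195.58 cm.
Mifflin-St Jeor (male): BMR = 10(110) + 6.25(195.58) − 5(66) + 5 = 1100 + 1222.375 − 330 + 5 = 1997.375 kcal/day.
TEE = BMR × activity factor = 1997.375 × 1.675 = 3345.6031 kcal/day.

3346 kcal/day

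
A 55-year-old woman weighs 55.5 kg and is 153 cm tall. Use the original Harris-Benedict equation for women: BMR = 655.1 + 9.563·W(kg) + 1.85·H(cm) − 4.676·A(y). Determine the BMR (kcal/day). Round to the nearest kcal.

Harris-Benedict: BMR = 655.1 + 9.563(55.5) + 1.85(153) − 4.676(55) = 1211.7165 kcal/day.

1212 kcal/day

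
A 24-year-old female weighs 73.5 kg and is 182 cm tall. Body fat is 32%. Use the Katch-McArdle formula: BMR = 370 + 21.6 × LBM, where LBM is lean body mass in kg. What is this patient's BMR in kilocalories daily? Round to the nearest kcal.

1450 kilocalories daily

LBM = 73.5 × (1 − 0.32) = 49.98 kg. Katch-McArdle: BMR = 370 + 21.6 × 49.98 = 1449.568 kcal/day.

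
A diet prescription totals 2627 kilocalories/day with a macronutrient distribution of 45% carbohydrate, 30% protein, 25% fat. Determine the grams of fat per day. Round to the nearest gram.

73 g/day

Fat energy = 25% × 2627 = 656.75 kcal.
At 9 kcal/g: 656.75 ÷ 9 = 72.9722 g.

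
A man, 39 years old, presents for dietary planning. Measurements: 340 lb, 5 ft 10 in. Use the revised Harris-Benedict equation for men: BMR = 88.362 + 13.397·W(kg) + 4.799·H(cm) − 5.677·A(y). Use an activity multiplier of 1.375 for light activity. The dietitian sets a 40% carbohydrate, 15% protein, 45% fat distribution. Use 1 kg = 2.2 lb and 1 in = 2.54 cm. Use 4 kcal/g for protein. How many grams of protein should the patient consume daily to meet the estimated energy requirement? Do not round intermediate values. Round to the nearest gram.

Convert to metric: weight = 340 ÷ 2.2 = 154.5455 kg; height = (5×12 + 10) × 2.54 = 70 × 2.54 = 177.8 cm.
Harris-Benedict: BMR = 88.362 + 13.397(154.5455) + 4.799(177.8) − 5.677(39) = 2790.6667 kcal/day.
TEE = 2790.6667 × 1.375 = 3837.1666 kcal/day.
Protein energy = 15% × 3837.1666 = 575.575 kcal.
Protein = 575.575 ÷ 4 kcal/g = 143.8937 g.

144 g/day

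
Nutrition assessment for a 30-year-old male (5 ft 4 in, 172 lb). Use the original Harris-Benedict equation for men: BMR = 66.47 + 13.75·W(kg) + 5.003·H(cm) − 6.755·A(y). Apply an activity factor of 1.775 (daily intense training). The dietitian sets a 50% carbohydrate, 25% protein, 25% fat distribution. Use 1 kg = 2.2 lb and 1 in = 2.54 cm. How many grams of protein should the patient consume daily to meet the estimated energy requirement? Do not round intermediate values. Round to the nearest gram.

194 g/day

Convert to metric: weight = 172 ÷ 2.2 = 78.1818 kg; height = (5×12 + 4) × 2.54 = 64 × 2.54 = 162.56 cm.
Harris-Benedict: BMR = 66.47 + 13.75(78.1818) + 5.003(162.56) − 6.755(30) = 1752.1077 kcal/day.
TEE = 1752.1077 × 1.775 = 3109.9911 kcal/day.
Protein energy = 25% × 3109.9911 = 777.4978 kcal.
Protein = 777.4978 ÷ 4 kcal/g = 194.3744 g.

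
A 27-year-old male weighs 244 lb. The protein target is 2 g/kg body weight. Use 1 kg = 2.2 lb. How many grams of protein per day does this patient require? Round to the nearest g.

222 g/day

Weight in kg = 244 ÷ 2.2 = 110.9091 kg.
Protein = 2 g/kg × 110.9091 kg = 221.8182 g/day.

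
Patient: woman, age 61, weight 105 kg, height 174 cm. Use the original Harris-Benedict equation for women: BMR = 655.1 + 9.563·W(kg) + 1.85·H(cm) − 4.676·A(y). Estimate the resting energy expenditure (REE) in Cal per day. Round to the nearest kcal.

Harris-Benedict: BMR = 655.1 + 9.563(105) + 1.85(174) − 4.676(61) = 1695.879 kcal/day.

1696 Cal per day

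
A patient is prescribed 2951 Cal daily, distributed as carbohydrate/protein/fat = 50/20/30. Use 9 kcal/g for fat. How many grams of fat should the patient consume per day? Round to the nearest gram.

98 g/day

Fat energy = 30% × 2951 = 885.3 kcal.
At 9 kcal/g: 885.3 ÷ 9 = 98.3667 g.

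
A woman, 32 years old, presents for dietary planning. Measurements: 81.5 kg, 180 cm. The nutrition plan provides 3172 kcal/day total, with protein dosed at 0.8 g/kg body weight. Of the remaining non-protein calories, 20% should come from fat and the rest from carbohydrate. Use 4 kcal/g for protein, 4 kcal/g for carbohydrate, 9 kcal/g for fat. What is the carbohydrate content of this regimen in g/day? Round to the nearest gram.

582 g/day

Protein = 0.8 × 81.5 = 65.2 g → 65.2 × 4 = 260.8 kcal.
Non-protein calories = 3172 − 260.8 = 2911.2 kcal.
Fat: 20% × 2911.2 = 582.24 kcal; carbohydrate: 2328.96 kcal.
Carbohydrate: 2328.96 kcal ÷ 4 kcal/g = 582.24 g.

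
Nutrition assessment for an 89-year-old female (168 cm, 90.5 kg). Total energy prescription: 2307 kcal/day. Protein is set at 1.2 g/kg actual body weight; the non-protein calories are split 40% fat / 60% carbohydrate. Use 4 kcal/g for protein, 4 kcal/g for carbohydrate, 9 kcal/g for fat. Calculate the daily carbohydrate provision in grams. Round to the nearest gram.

Protein = 1.2 × 90.5 = 108.6 g → 108.6 × 4 = 434.4 kcal.
Non-protein calories = 2307 − 434.4 = 1872.6 kcal.
Fat: 40% × 1872.6 = 749.04 kcal; carbohydrate: 1123.56 kcal.
Carbohydrate: 1123.56 kcal ÷ 4 kcal/g = 280.89 g.

281 g/day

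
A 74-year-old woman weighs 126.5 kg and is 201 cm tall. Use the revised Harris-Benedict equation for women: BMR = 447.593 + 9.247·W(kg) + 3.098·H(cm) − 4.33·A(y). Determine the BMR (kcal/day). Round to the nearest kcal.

1920 kcal/day

Harris-Benedict: BMR = 447.593 + 9.247(126.5) + 3.098(201) − 4.33(74) = 1919.6165 kcal/day.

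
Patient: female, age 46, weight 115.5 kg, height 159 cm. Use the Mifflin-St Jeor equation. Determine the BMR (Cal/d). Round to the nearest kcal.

Mifflin-St Jeor (female): BMR = 10(115.5) + 6.25(159) − 5(46) − 161 = 1155 + 993.75 − 230 − 161 = 1757.75 kcal/day.

1758 Cal/d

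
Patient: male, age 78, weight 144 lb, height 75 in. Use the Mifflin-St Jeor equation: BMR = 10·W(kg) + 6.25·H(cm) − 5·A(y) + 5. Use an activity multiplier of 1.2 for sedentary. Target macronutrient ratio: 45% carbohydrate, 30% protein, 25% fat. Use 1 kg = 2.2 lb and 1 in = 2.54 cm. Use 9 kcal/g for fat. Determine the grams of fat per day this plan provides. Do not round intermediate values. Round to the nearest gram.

49 g/day

Convert to metric: weight = 144 ÷ 2.2 = 65.4545 kg; height = 75 × 2.54 = 190.5 cm.
Mifflin-St Jeor (male): BMR = 10(65.4545) + 6.25(190.5) − 5(78) + 5 = 654.5455 + 1190.625 − 390 + 5 = 1460.1705 kcal/day.
TEE = 1460.1705 × 1.2 = 1752.2045 kcal/day.
Fat energy = 25% × 1752.2045 = 438.0511 kcal.
Fat = 438.0511 ÷ 9 kcal/g = 48.6723 g.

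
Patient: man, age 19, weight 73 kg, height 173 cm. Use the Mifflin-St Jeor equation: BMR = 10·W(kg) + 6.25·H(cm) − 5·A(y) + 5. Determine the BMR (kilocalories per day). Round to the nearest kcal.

1721 kilocalories per day

Mifflin-St Jeor (male): BMR = 10(73) + 6.25(173) − 5(19) + 5 = 730 + 1081.25 − 95 + 5 = 1721.25 kcal/day.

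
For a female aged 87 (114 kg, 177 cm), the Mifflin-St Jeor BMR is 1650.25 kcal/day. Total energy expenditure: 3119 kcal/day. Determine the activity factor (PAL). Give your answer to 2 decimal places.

1.89

Activity factor = TEE ÷ BMR = 3119 ÷ 1650.25 = 1.89.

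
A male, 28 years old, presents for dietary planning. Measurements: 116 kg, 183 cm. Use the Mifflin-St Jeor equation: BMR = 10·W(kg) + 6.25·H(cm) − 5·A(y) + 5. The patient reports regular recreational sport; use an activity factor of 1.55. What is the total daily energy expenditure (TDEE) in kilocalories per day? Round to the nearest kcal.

3362 kilocalories per day

Mifflin-St Jeor (male): BMR = 10(116) + 6.25(183) − 5(28) + 5 = 1160 + 1143.75 − 140 + 5 = 2168.75 kcal/day.
TEE = BMR × activity factor = 2168.75 × 1.55 = 3361.5625 kcal/day.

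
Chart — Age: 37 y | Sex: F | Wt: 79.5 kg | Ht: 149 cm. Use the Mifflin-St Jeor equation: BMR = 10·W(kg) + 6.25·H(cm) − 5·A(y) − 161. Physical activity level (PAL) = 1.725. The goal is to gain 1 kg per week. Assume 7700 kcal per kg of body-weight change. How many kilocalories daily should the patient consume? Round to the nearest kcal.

Mifflin-St Jeor (female): BMR = 10(79.5) + 6.25(149) − 5(37) − 161 = 795 + 931.25 − 185 − 161 = 1380.25 kcal/day.
TEE = 1380.25 × 1.725 = 2380.9313 kcal/day.
Required daily surplus = 1 × 7700 ÷ 7 = 1100 kcal/day.
Target intake = 2380.9313 + 1100 = 3480.9313 kcal/day.

3481 kilocalories daily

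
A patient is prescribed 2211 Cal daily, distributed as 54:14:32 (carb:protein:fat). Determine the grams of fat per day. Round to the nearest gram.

Fat energy = 32% × 2211 = 707.52 kcal.
At 9 kcal/g: 707.52 ÷ 9 = 78.6133 g.

79 g/day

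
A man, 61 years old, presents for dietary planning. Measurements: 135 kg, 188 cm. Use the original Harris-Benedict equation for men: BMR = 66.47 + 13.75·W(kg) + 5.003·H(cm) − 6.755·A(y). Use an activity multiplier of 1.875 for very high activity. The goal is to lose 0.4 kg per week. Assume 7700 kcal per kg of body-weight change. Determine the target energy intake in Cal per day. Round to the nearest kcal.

Harris-Benedict: BMR = 66.47 + 13.75(135) + 5.003(188) − 6.755(61) = 2451.229 kcal/day.
TEE = 2451.229 × 1.875 = 4596.0544 kcal/day.
Required daily deficit = 0.4 × 7700 ÷ 7 = 440 kcal/day.
Target intake = 4596.0544 − 440 = 4156.0544 kcal/day.

4156 Cal per day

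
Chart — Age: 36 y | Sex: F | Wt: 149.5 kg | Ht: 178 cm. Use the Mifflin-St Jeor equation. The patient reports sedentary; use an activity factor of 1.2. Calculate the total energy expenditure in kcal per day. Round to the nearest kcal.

2720 kcal per day

Mifflin-St Jeor (female): BMR = 10(149.5) + 6.25(178) − 5(36) − 161 = 1495 + 1112.5 − 180 − 161 = 2266.5 kcal/day.
TEE = BMR × activity factor = 2266.5 × 1.2 = 2719.8 kcal/day.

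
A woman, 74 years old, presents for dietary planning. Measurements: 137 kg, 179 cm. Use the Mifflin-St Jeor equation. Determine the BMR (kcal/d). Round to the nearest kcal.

Mifflin-St Jeor (female): BMR = 10(137) + 6.25(179) − 5(74) − 161 = 1370 + 1118.75 − 370 − 161 = 1957.75 kcal/day.

1958 kcal/d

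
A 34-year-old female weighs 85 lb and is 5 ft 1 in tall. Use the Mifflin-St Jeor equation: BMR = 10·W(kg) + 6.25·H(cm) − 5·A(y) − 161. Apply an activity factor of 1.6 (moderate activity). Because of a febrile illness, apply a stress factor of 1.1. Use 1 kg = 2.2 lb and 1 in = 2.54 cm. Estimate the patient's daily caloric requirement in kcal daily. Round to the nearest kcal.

1802 kcal daily

Convert to metric: weight = 85 ÷ 2.2 = 38.6364 kg; height = (5×12 + 1) × 2.54 = 61 × 2.54 = 154.94 cm.
Mifflin-St Jeor (female): BMR = 10(38.6364) + 6.25(154.94) − 5(34) − 161 = 386.3636 + 968.375 − 170 − 161 = 1023.7386 kcal/day.
TEE = BMR × activity factor = 1023.7386 × 1.6 = 1637.9818 kcal/day.
Apply stress factor: 1637.9818 × 1.1 = 1801.78 kcal/day.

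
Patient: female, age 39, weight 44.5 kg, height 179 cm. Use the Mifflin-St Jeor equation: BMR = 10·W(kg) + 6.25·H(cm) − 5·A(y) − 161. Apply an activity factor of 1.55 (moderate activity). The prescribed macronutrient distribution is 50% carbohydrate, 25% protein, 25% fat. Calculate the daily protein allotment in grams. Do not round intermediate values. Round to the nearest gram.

Mifflin-St Jeor (female): BMR = 10(44.5) + 6.25(179) − 5(39) − 161 = 445 + 1118.75 − 195 − 161 = 1207.75 kcal/day.
TEE = 1207.75 × 1.55 = 1872.0125 kcal/day.
Protein energy = 25% × 1872.0125 = 468.0031 kcal.
Protein = 468.0031 ÷ 4 kcal/g = 117.0008 g.

117 g/day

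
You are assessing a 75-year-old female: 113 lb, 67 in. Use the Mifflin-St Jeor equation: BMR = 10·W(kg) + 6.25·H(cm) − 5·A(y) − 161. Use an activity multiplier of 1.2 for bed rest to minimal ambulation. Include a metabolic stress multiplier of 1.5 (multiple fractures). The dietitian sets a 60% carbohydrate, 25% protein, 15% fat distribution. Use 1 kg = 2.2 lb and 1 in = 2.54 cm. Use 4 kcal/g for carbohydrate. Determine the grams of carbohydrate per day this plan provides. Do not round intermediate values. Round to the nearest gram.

Convert to metric: weight = 113 ÷ 2.2 = 51.3636 kg; height = 67 × 2.54 = 170.18 cm.
Mifflin-St Jeor (female): BMR = 10(51.3636) + 6.25(170.18) − 5(75) − 161 = 513.6364 + 1063.625 − 375 − 161 = 1041.2614 kcal/day.
TEE = 1041.2614 × 1.2 = 1249.5136 kcal/day.
With stress factor 1.5: 1249.5136 × 1.5 = 1874.2705 kcal/day.
Carbohydrate energy = 60% × 1874.2705 = 1124.5623 kcal.
Carbohydrate = 1124.5623 ÷ 4 kcal/g = 281.1406 g.

281 g/day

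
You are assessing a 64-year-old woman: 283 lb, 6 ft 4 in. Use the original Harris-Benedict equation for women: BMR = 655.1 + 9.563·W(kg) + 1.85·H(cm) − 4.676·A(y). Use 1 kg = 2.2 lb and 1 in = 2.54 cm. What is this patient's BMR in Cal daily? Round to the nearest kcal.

1943 Cal daily

Convert to metric: weight = 283 ÷ 2.2 = 128.6364 kg; height = (6×12 + 4) × 2.54 = 76 × 2.54 = 193.04 cm.
Harris-Benedict: BMR = 655.1 + 9.563(128.6364) + 1.85(193.04) − 4.676(64) = 1943.1095 kcal/day.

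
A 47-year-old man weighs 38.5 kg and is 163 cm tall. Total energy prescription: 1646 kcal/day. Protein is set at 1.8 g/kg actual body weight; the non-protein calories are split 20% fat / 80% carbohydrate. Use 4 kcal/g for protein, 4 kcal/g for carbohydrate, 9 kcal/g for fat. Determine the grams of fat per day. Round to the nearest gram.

30 g/day

Protein = 1.8 × 38.5 = 69.3 g → 69.3 × 4 = 277.2 kcal.
Non-protein calories = 1646 − 277.2 = 1368.8 kcal.
Fat: 20% × 1368.8 = 273.76 kcal; carbohydrate: 1095.04 kcal.
Fat: 273.76 kcal ÷ 9 kcal/g = 30.4178 g.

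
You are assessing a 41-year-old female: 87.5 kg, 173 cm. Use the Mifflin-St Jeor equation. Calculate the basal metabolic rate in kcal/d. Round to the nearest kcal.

Mifflin-St Jeor (female): BMR = 10(87.5) + 6.25(173) − 5(41) − 161 = 875 + 1081.25 − 205 − 161 = 1590.25 kcal/day.

1590 kcal/d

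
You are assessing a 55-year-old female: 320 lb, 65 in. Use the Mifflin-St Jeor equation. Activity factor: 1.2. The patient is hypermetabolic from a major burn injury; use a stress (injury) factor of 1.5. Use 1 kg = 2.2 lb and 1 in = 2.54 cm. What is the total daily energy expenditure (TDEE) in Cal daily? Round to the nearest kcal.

3691 Cal daily

Convert to metric: weight = 320 ÷ 2.2 = 145.4545 kg; height = 65 × 2.54 = 165.1 cm.
Mifflin-St Jeor (female): BMR = 10(145.4545) + 6.25(165.1) − 5(55) − 161 = 1454.5455 + 1031.875 − 275 − 161 = 2050.4205 kcal/day.
TEE = BMR × activity factor = 2050.4205 × 1.2 = 2460.5045 kcal/day.
Apply stress factor: 2460.5045 × 1.5 = 3690.7568 kcal/day.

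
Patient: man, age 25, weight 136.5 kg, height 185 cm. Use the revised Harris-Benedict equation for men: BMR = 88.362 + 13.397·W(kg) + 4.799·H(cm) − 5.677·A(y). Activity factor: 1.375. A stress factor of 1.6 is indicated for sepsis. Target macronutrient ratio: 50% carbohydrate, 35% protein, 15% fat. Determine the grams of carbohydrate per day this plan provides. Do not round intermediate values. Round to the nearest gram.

Harris-Benedict: BMR = 88.362 + 13.397(136.5) + 4.799(185) − 5.677(25) = 2662.9425 kcal/day.
TEE = 2662.9425 × 1.375 = 3661.5459 kcal/day.
With stress factor 1.6: 3661.5459 × 1.6 = 5858.4735 kcal/day.
Carbohydrate energy = 50% × 5858.4735 = 2929.2368 kcal.
Carbohydrate = 2929.2368 ÷ 4 kcal/g = 732.3092 g.

732 g/day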